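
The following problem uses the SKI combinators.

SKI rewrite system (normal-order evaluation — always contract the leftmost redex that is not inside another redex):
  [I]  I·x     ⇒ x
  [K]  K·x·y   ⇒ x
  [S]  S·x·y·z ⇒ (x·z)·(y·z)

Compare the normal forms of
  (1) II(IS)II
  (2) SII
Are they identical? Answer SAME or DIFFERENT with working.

Term A:
  start: II(IS)II
  step 1: I(IS)II
  step 2: ISII
  step 3: SII

Term B:
  start: SII

Answer: SAME — A ⇓ SII, B ⇓ SII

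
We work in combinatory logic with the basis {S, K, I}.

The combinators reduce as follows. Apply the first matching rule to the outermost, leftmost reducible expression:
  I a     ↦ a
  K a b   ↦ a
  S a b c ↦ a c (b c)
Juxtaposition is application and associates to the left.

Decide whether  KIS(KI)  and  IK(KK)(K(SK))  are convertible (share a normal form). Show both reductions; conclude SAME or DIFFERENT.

Term A:
  start: KIS(KI)
  →1  I(KI)
  →2  KI

Term B:
  start: IK(KK)(K(SK))
  →1  K(KK)(K(SK))
  →2  KK

Answer: DIFFERENT — A ⇓ KI, B ⇓ KK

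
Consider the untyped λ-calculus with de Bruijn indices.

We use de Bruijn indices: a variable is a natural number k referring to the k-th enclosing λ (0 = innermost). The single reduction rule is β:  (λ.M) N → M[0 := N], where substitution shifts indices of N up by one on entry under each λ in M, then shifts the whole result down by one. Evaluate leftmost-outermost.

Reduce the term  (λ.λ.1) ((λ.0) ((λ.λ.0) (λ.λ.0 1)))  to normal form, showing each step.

  start: (λ.λ.1) ((λ.0) ((λ.λ.0) (λ.λ.0 1)))
  →1  λ.(λ.0) ((λ.λ.0) (λ.λ.0 1))
  →2  λ.(λ.λ.0) (λ.λ.0 1)
  →3  λ.λ.0

Answer: normal form = λ.λ.0  (in 3 steps)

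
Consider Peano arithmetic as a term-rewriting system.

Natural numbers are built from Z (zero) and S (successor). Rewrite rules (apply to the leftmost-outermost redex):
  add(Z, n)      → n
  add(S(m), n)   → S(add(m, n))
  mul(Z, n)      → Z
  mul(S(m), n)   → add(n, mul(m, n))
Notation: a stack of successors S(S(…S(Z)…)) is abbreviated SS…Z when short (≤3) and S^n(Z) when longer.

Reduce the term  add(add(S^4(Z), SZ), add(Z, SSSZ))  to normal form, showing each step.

  start: add(add(S^4(Z), SZ), add(Z, SSSZ))
  →1  add(S(add(SSSZ, SZ)), add(Z, SSSZ))
  →2  S(add(add(SSSZ, SZ), add(Z, SSSZ)))
  →3  S(add(S(add(SSZ, SZ)), add(Z, SSSZ)))
  →4  S(S(add(add(SSZ, SZ), add(Z, SSSZ))))
  →5  S(S(add(S(add(SZ, SZ)), add(Z, SSSZ))))
  →6  S(S(S(add(add(SZ, SZ), add(Z, SSSZ)))))
  →7  S(S(S(add(S(add(Z, SZ)), add(Z, SSSZ)))))
  →8  S(S(S(S(add(add(Z, SZ), add(Z, SSSZ))))))
  →9  S(S(S(S(add(SZ, add(Z, SSSZ))))))
  →10  S(S(S(S(S(add(Z, add(Z, SSSZ)))))))
  →11  S(S(S(S(S(add(Z, SSSZ))))))
  →12  S^8(Z)

Answer: normal form = S^8(Z)  (in 12 steps)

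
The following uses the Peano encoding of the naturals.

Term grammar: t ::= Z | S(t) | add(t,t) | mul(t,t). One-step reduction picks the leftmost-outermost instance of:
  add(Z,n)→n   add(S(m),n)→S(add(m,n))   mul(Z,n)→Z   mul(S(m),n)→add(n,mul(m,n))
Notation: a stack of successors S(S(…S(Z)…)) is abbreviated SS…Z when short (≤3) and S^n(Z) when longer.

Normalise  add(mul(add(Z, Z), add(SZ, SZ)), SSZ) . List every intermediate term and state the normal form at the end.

Answer: normal form = SSZ  (in 3 steps)

Working:
  start: add(mul(add(Z, Z), add(SZ, SZ)), SSZ)
  [1] add(mul(Z, add(SZ, SZ)), SSZ)
  [2] add(Z, SSZ)
  [3] SSZ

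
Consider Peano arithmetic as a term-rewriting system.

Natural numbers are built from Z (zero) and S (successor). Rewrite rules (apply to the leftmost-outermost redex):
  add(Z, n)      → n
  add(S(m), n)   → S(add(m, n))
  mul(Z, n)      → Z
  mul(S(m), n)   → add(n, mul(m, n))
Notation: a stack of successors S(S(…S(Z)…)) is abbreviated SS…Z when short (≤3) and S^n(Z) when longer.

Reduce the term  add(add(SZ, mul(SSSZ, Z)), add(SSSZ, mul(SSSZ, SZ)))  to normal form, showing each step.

  start: add(add(SZ, mul(SSSZ, Z)), add(SSSZ, mul(SSSZ, SZ)))
  →1  add(S(add(Z, mul(SSSZ, Z))), add(SSSZ, mul(SSSZ, SZ)))
  →2  S(add(add(Z, mul(SSSZ, Z)), add(SSSZ, mul(SSSZ, SZ))))
  →3  S(add(mul(SSSZ, Z), add(SSSZ, mul(SSSZ, SZ))))
  →4  S(add(add(Z, mul(SSZ, Z)), add(SSSZ, mul(SSSZ, SZ))))
  →5  S(add(mul(SSZ, Z), add(SSSZ, mul(SSSZ, SZ))))
  →6  S(add(add(Z, mul(SZ, Z)), add(SSSZ, mul(SSSZ, SZ))))
  →7  S(add(mul(SZ, Z), add(SSSZ, mul(SSSZ, SZ))))
  →8  S(add(add(Z, mul(Z, Z)), add(SSSZ, mul(SSSZ, SZ))))
  →9  S(add(mul(Z, Z), add(SSSZ, mul(SSSZ, SZ))))
  →10  S(add(Z, add(SSSZ, mul(SSSZ, SZ))))
  →11  S(add(SSSZ, mul(SSSZ, SZ)))
  →12  S(S(add(SSZ, mul(SSSZ, SZ))))
  →13  S(S(S(add(SZ, mul(SSSZ, SZ)))))
  →14  S(S(S(S(add(Z, mul(SSSZ, SZ))))))
  →15  S(S(S(S(mul(SSSZ, SZ)))))
  →16  S(S(S(S(add(SZ, mul(SSZ, SZ))))))
  →17  S(S(S(S(S(add(Z, mul(SSZ, SZ)))))))
  →18  S(S(S(S(S(mul(SSZ, SZ))))))
  →19  S(S(S(S(S(add(SZ, mul(SZ, SZ)))))))
  →20  S(S(S(S(S(S(add(Z, mul(SZ, SZ))))))))
  →21  S(S(S(S(S(S(mul(SZ, SZ)))))))
  →22  S(S(S(S(S(S(add(SZ, mul(Z, SZ))))))))
  →23  S(S(S(S(S(S(S(add(Z, mul(Z, SZ)))))))))
  →24  S(S(S(S(S(S(S(mul(Z, SZ))))))))
  →25  S^7(Z)

Answer: normal form = S^7(Z)  (in 25 steps)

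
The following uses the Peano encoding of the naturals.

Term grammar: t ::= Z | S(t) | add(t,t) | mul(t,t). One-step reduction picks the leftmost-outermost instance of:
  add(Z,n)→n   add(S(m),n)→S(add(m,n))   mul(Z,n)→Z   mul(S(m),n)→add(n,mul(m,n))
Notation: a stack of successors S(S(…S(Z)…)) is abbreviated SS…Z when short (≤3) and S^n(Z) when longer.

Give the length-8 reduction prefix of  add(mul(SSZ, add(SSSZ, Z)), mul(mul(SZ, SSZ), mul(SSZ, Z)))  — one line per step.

  start: add(mul(SSZ, add(SSSZ, Z)), mul(mul(SZ, SSZ), mul(SSZ, Z)))
  [1] add(add(add(SSSZ, Z), mul(SZ, add(SSSZ, Z))), mul(mul(SZ, SSZ), mul(SSZ, Z)))
  [2] add(add(S(add(SSZ, Z)), mul(SZ, add(SSSZ, Z))), mul(mul(SZ, SSZ), mul(SSZ, Z)))
  [3] add(S(add(add(SSZ, Z), mul(SZ, add(SSSZ, Z)))), mul(mul(SZ, SSZ), mul(SSZ, Z)))
  [4] S(add(add(add(SSZ, Z), mul(SZ, add(SSSZ, Z))), mul(mul(SZ, SSZ), mul(SSZ, Z))))
  [5] S(add(add(S(add(SZ, Z)), mul(SZ, add(SSSZ, Z))), mul(mul(SZ, SSZ), mul(SSZ, Z))))
  [6] S(add(S(add(add(SZ, Z), mul(SZ, add(SSSZ, Z)))), mul(mul(SZ, SSZ), mul(SSZ, Z))))
  [7] S(S(add(add(add(SZ, Z), mul(SZ, add(SSSZ, Z))), mul(mul(SZ, SSZ), mul(SSZ, Z)))))
  [8] S(S(add(add(S(add(Z, Z)), mul(SZ, add(SSSZ, Z))), mul(mul(SZ, SSZ), mul(SSZ, Z)))))

Answer: after 8 steps: S(S(add(add(S(add(Z, Z)), mul(SZ, add(SSSZ, Z))), mul(mul(SZ, SSZ), mul(SSZ, Z)))))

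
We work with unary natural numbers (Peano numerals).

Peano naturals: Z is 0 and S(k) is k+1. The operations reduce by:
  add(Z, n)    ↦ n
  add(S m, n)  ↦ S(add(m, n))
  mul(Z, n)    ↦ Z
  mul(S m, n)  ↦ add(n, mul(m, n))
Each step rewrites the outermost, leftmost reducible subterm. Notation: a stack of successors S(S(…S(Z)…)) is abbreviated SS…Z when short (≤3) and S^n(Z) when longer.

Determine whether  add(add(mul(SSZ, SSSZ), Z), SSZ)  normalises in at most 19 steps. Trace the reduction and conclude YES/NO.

Answer: NO — after 19 steps the term is S(S(S(S(S(add(add(S(add(Z, mul(Z, SSSZ))), Z), SSZ)))))), not yet normal

Reduction:
  start: add(add(mul(SSZ, SSSZ), Z), SSZ)
  [1] add(add(add(SSSZ, mul(SZ, SSSZ)), Z), SSZ)
  [2] add(add(S(add(SSZ, mul(SZ, SSSZ))), Z), SSZ)
  [3] add(S(add(add(SSZ, mul(SZ, SSSZ)), Z)), SSZ)
  [4] S(add(add(add(SSZ, mul(SZ, SSSZ)), Z), SSZ))
  [5] S(add(add(S(add(SZ, mul(SZ, SSSZ))), Z), SSZ))
  [6] S(add(S(add(add(SZ, mul(SZ, SSSZ)), Z)), SSZ))
  [7] S(S(add(add(add(SZ, mul(SZ, SSSZ)), Z), SSZ)))
  [8] S(S(add(add(S(add(Z, mul(SZ, SSSZ))), Z), SSZ)))
  [9] S(S(add(S(add(add(Z, mul(SZ, SSSZ)), Z)), SSZ)))
  [10] S(S(S(add(add(add(Z, mul(SZ, SSSZ)), Z), SSZ))))
  [11] S(S(S(add(add(mul(SZ, SSSZ), Z), SSZ))))
  [12] S(S(S(add(add(add(SSSZ, mul(Z, SSSZ)), Z), SSZ))))
  [13] S(S(S(add(add(S(add(SSZ, mul(Z, SSSZ))), Z), SSZ))))
  [14] S(S(S(add(S(add(add(SSZ, mul(Z, SSSZ)), Z)), SSZ))))
  [15] S(S(S(S(add(add(add(SSZ, mul(Z, SSSZ)), Z), SSZ)))))
  [16] S(S(S(S(add(add(S(add(SZ, mul(Z, SSSZ))), Z), SSZ)))))
  [17] S(S(S(S(add(S(add(add(SZ, mul(Z, SSSZ)), Z)), SSZ)))))
  [18] S(S(S(S(S(add(add(add(SZ, mul(Z, SSSZ)), Z), SSZ))))))
  [19] S(S(S(S(S(add(add(S(add(Z, mul(Z, SSSZ))), Z), SSZ))))))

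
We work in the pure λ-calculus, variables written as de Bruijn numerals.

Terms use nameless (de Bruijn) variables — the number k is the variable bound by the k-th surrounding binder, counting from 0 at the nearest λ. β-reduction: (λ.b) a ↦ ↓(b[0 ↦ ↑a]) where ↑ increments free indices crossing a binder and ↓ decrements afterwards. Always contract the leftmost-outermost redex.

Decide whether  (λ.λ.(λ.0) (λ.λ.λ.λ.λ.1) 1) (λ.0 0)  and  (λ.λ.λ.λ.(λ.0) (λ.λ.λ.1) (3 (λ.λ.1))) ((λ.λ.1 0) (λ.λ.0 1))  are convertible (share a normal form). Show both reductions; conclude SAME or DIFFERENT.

Answer: SAME — A ⇓ λ.λ.λ.λ.λ.1, B ⇓ λ.λ.λ.λ.λ.1

Derivation:
Term A:
  start: (λ.λ.(λ.0) (λ.λ.λ.λ.λ.1) 1) (λ.0 0)
  [1] λ.(λ.0) (λ.λ.λ.λ.λ.1) (λ.0 0)
  [2] λ.(λ.λ.λ.λ.λ.1) (λ.0 0)
  [3] λ.λ.λ.λ.λ.1

Term B:
  start: (λ.λ.λ.λ.(λ.0) (λ.λ.λ.1) (3 (λ.λ.1))) ((λ.λ.1 0) (λ.λ.0 1))
  [1] λ.λ.λ.(λ.0) (λ.λ.λ.1) ((λ.λ.1 0) (λ.λ.0 1) (λ.λ.1))
  [2] λ.λ.λ.(λ.λ.λ.1) ((λ.λ.1 0) (λ.λ.0 1) (λ.λ.1))
  [3] λ.λ.λ.λ.λ.1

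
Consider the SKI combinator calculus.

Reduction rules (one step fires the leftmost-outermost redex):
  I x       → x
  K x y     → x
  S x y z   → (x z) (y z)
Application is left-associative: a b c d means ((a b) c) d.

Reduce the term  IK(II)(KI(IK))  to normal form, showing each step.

Answer: normal form = I  (in 3 steps)

Derivation:
  start: IK(II)(KI(IK))
  →1  K(II)(KI(IK))
  →2  II
  →3  I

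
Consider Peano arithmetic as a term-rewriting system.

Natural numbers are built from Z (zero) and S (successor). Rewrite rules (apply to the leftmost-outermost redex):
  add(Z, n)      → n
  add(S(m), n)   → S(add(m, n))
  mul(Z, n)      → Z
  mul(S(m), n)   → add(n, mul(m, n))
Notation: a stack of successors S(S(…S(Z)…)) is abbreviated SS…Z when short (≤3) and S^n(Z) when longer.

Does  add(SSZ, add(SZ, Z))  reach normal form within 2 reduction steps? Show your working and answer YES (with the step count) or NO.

  start: add(SSZ, add(SZ, Z))
  step 1: S(add(SZ, add(SZ, Z)))
  step 2: S(S(add(Z, add(SZ, Z))))

Answer: NO — after 2 steps the term is S(S(add(Z, add(SZ, Z)))), not yet normal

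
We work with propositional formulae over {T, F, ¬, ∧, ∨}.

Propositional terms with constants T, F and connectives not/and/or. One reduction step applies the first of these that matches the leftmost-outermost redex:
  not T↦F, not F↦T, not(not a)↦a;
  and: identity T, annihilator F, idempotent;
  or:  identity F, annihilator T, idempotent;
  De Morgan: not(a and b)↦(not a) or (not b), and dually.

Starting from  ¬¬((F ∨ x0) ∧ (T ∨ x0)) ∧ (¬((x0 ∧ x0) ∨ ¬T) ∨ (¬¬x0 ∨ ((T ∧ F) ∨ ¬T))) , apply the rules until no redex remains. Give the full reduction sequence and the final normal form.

Answer: normal form = x0 ∧ (¬x0 ∨ x0)  (in 14 steps)

Reduction:
  start: ¬¬((F ∨ x0) ∧ (T ∨ x0)) ∧ (¬((x0 ∧ x0) ∨ ¬T) ∨ (¬¬x0 ∨ ((T ∧ F) ∨ ¬T)))
  →1  ((F ∨ x0) ∧ (T ∨ x0)) ∧ (¬((x0 ∧ x0) ∨ ¬T) ∨ (¬¬x0 ∨ ((T ∧ F) ∨ ¬T)))
  →2  (x0 ∧ (T ∨ x0)) ∧ (¬((x0 ∧ x0) ∨ ¬T) ∨ (¬¬x0 ∨ ((T ∧ F) ∨ ¬T)))
  →3  (x0 ∧ T) ∧ (¬((x0 ∧ x0) ∨ ¬T) ∨ (¬¬x0 ∨ ((T ∧ F) ∨ ¬T)))
  →4  x0 ∧ (¬((x0 ∧ x0) ∨ ¬T) ∨ (¬¬x0 ∨ ((T ∧ F) ∨ ¬T)))
  →5  x0 ∧ ((¬(x0 ∧ x0) ∧ ¬¬T) ∨ (¬¬x0 ∨ ((T ∧ F) ∨ ¬T)))
  →6  x0 ∧ (((¬x0 ∨ ¬x0) ∧ ¬¬T) ∨ (¬¬x0 ∨ ((T ∧ F) ∨ ¬T)))
  →7  x0 ∧ ((¬x0 ∧ ¬¬T) ∨ (¬¬x0 ∨ ((T ∧ F) ∨ ¬T)))
  →8  x0 ∧ ((¬x0 ∧ T) ∨ (¬¬x0 ∨ ((T ∧ F) ∨ ¬T)))
  →9  x0 ∧ (¬x0 ∨ (¬¬x0 ∨ ((T ∧ F) ∨ ¬T)))
  →10  x0 ∧ (¬x0 ∨ (x0 ∨ ((T ∧ F) ∨ ¬T)))
  →11  x0 ∧ (¬x0 ∨ (x0 ∨ (F ∨ ¬T)))
  →12  x0 ∧ (¬x0 ∨ (x0 ∨ ¬T))
  →13  x0 ∧ (¬x0 ∨ (x0 ∨ F))
  →14  x0 ∧ (¬x0 ∨ x0)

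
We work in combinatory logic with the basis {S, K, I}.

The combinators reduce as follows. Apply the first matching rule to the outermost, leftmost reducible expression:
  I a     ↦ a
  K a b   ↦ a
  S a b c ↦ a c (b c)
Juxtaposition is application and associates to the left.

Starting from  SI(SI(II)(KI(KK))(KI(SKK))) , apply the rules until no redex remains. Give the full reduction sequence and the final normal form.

Answer: normal form = SII  (in 9 steps)

Working:
  start: SI(SI(II)(KI(KK))(KI(SKK)))
  step 1: SI(I(KI(KK))(II(KI(KK)))(KI(SKK)))
  step 2: SI(KI(KK)(II(KI(KK)))(KI(SKK)))
  step 3: SI(I(II(KI(KK)))(KI(SKK)))
  step 4: SI(II(KI(KK))(KI(SKK)))
  step 5: SI(I(KI(KK))(KI(SKK)))
  step 6: SI(KI(KK)(KI(SKK)))
  step 7: SI(I(KI(SKK)))
  step 8: SI(KI(SKK))
  step 9: SII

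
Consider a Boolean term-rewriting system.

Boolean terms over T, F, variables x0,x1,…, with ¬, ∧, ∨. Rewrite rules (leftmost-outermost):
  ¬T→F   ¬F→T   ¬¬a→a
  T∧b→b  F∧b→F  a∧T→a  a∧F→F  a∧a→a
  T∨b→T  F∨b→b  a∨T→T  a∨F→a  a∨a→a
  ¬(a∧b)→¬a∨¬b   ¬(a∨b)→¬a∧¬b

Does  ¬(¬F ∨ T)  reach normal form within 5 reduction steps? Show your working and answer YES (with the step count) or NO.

Answer: YES — reaches normal form F in 3 ≤ 5 steps

Working:
  start: ¬(¬F ∨ T)
  [1] ¬¬F ∧ ¬T
  [2] F ∧ ¬T
  [3] F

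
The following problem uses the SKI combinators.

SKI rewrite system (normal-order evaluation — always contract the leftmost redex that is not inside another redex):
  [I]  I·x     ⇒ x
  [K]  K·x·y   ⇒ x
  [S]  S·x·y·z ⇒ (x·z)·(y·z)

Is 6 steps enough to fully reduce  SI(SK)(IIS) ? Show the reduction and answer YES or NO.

  start: SI(SK)(IIS)
  step 1: I(IIS)(SK(IIS))
  step 2: IIS(SK(IIS))
  step 3: IS(SK(IIS))
  step 4: S(SK(IIS))
  step 5: S(SK(IS))
  step 6: S(SKS)

Answer: YES — reaches normal form S(SKS) in 6 ≤ 6 steps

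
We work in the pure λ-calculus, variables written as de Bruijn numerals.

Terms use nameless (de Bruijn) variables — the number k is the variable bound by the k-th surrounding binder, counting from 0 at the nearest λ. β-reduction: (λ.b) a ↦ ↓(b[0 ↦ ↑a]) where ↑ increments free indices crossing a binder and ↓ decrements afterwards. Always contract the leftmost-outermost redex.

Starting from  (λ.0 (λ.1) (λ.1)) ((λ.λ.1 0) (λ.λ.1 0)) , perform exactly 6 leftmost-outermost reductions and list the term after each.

Answer: after 6 steps: (λ.λ.1 0) (λ.λ.1 0)

Working:
  start: (λ.0 (λ.1) (λ.1)) ((λ.λ.1 0) (λ.λ.1 0))
  [1] (λ.λ.1 0) (λ.λ.1 0) (λ.(λ.λ.1 0) (λ.λ.1 0)) (λ.(λ.λ.1 0) (λ.λ.1 0))
  [2] (λ.(λ.λ.1 0) 0) (λ.(λ.λ.1 0) (λ.λ.1 0)) (λ.(λ.λ.1 0) (λ.λ.1 0))
  [3] (λ.λ.1 0) (λ.(λ.λ.1 0) (λ.λ.1 0)) (λ.(λ.λ.1 0) (λ.λ.1 0))
  [4] (λ.(λ.(λ.λ.1 0) (λ.λ.1 0)) 0) (λ.(λ.λ.1 0) (λ.λ.1 0))
  [5] (λ.(λ.λ.1 0) (λ.λ.1 0)) (λ.(λ.λ.1 0) (λ.λ.1 0))
  [6] (λ.λ.1 0) (λ.λ.1 0)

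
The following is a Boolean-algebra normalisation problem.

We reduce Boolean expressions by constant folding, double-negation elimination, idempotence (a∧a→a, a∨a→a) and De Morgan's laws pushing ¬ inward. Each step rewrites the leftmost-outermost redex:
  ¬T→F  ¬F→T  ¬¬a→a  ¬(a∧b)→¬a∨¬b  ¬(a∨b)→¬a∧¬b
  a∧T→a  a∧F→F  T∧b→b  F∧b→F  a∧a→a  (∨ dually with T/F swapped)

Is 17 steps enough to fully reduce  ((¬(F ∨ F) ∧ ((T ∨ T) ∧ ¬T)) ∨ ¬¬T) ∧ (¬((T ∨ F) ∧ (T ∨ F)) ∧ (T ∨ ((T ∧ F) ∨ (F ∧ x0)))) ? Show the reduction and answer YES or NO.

Answer: YES — reaches normal form F in 16 ≤ 17 steps

Reduction:
  start: ((¬(F ∨ F) ∧ ((T ∨ T) ∧ ¬T)) ∨ ¬¬T) ∧ (¬((T ∨ F) ∧ (T ∨ F)) ∧ (T ∨ ((T ∧ F) ∨ (F ∧ x0))))
  step 1: (((¬F ∧ ¬F) ∧ ((T ∨ T) ∧ ¬T)) ∨ ¬¬T) ∧ (¬((T ∨ F) ∧ (T ∨ F)) ∧ (T ∨ ((T ∧ F) ∨ (F ∧ x0))))
  step 2: ((¬F ∧ ((T ∨ T) ∧ ¬T)) ∨ ¬¬T) ∧ (¬((T ∨ F) ∧ (T ∨ F)) ∧ (T ∨ ((T ∧ F) ∨ (F ∧ x0))))
  step 3: ((T ∧ ((T ∨ T) ∧ ¬T)) ∨ ¬¬T) ∧ (¬((T ∨ F) ∧ (T ∨ F)) ∧ (T ∨ ((T ∧ F) ∨ (F ∧ x0))))
  step 4: (((T ∨ T) ∧ ¬T) ∨ ¬¬T) ∧ (¬((T ∨ F) ∧ (T ∨ F)) ∧ (T ∨ ((T ∧ F) ∨ (F ∧ x0))))
  step 5: ((T ∧ ¬T) ∨ ¬¬T) ∧ (¬((T ∨ F) ∧ (T ∨ F)) ∧ (T ∨ ((T ∧ F) ∨ (F ∧ x0))))
  step 6: (¬T ∨ ¬¬T) ∧ (¬((T ∨ F) ∧ (T ∨ F)) ∧ (T ∨ ((T ∧ F) ∨ (F ∧ x0))))
  step 7: (F ∨ ¬¬T) ∧ (¬((T ∨ F) ∧ (T ∨ F)) ∧ (T ∨ ((T ∧ F) ∨ (F ∧ x0))))
  step 8: ¬¬T ∧ (¬((T ∨ F) ∧ (T ∨ F)) ∧ (T ∨ ((T ∧ F) ∨ (F ∧ x0))))
  step 9: T ∧ (¬((T ∨ F) ∧ (T ∨ F)) ∧ (T ∨ ((T ∧ F) ∨ (F ∧ x0))))
  step 10: ¬((T ∨ F) ∧ (T ∨ F)) ∧ (T ∨ ((T ∧ F) ∨ (F ∧ x0)))
  step 11: (¬(T ∨ F) ∨ ¬(T ∨ F)) ∧ (T ∨ ((T ∧ F) ∨ (F ∧ x0)))
  step 12: ¬(T ∨ F) ∧ (T ∨ ((T ∧ F) ∨ (F ∧ x0)))
  step 13: (¬T ∧ ¬F) ∧ (T ∨ ((T ∧ F) ∨ (F ∧ x0)))
  step 14: (F ∧ ¬F) ∧ (T ∨ ((T ∧ F) ∨ (F ∧ x0)))
  step 15: F ∧ (T ∨ ((T ∧ F) ∨ (F ∧ x0)))
  step 16: F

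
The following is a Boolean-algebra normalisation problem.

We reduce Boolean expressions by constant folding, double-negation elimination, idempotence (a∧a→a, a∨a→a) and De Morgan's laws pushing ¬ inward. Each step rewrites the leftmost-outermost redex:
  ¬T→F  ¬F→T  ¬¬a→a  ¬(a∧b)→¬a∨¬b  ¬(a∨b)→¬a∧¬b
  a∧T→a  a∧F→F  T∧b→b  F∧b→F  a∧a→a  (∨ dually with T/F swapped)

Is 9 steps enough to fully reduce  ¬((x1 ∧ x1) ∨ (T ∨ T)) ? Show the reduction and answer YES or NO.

  start: ¬((x1 ∧ x1) ∨ (T ∨ T))
  step 1: ¬(x1 ∧ x1) ∧ ¬(T ∨ T)
  step 2: (¬x1 ∨ ¬x1) ∧ ¬(T ∨ T)
  step 3: ¬x1 ∧ ¬(T ∨ T)
  step 4: ¬x1 ∧ (¬T ∧ ¬T)
  step 5: ¬x1 ∧ ¬T
  step 6: ¬x1 ∧ F
  step 7: F

Answer: YES — reaches normal form F in 7 ≤ 9 steps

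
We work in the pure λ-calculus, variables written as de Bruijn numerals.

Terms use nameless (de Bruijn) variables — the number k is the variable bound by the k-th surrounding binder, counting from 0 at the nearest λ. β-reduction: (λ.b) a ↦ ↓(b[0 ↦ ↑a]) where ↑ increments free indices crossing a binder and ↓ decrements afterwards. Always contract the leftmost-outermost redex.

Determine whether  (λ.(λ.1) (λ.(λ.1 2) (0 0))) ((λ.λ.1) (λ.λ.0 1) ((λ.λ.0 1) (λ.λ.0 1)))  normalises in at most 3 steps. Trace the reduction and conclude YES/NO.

Answer: NO — after 3 steps the term is (λ.λ.λ.0 1) ((λ.λ.0 1) (λ.λ.0 1)), not yet normal

Reduction:
  start: (λ.(λ.1) (λ.(λ.1 2) (0 0))) ((λ.λ.1) (λ.λ.0 1) ((λ.λ.0 1) (λ.λ.0 1)))
  [1] (λ.(λ.λ.1) (λ.λ.0 1) ((λ.λ.0 1) (λ.λ.0 1))) (λ.(λ.1 ((λ.λ.1) (λ.λ.0 1) ((λ.λ.0 1) (λ.λ.0 1)))) (0 0))
  [2] (λ.λ.1) (λ.λ.0 1) ((λ.λ.0 1) (λ.λ.0 1))
  [3] (λ.λ.λ.0 1) ((λ.λ.0 1) (λ.λ.0 1))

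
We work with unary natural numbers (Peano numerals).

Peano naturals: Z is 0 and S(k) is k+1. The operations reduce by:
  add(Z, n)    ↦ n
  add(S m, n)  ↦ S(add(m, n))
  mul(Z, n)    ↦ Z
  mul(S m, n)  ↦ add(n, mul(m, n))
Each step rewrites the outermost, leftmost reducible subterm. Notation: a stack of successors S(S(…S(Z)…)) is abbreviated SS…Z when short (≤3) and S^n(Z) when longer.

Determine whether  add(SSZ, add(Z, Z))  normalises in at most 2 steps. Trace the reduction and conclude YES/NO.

  start: add(SSZ, add(Z, Z))
  →1  S(add(SZ, add(Z, Z)))
  →2  S(S(add(Z, add(Z, Z))))

Answer: NO — after 2 steps the term is S(S(add(Z, add(Z, Z)))), not yet normal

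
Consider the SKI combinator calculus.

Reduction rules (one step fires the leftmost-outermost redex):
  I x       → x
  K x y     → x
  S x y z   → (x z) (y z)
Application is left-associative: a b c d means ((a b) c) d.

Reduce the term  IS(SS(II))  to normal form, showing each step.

Answer: normal form = S(SSI)  (in 2 steps)

Derivation:
  start: IS(SS(II))
  [1] S(SS(II))
  [2] S(SSI)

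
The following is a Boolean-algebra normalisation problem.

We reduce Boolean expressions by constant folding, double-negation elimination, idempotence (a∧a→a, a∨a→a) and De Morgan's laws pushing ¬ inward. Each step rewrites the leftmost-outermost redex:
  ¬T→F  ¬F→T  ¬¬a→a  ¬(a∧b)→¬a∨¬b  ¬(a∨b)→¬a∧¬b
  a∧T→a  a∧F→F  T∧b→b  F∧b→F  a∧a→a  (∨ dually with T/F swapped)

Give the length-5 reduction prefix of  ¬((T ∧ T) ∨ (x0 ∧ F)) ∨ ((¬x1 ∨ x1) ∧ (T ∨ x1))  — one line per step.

  start: ¬((T ∧ T) ∨ (x0 ∧ F)) ∨ ((¬x1 ∨ x1) ∧ (T ∨ x1))
  →1  (¬(T ∧ T) ∧ ¬(x0 ∧ F)) ∨ ((¬x1 ∨ x1) ∧ (T ∨ x1))
  →2  ((¬T ∨ ¬T) ∧ ¬(x0 ∧ F)) ∨ ((¬x1 ∨ x1) ∧ (T ∨ x1))
  →3  (¬T ∧ ¬(x0 ∧ F)) ∨ ((¬x1 ∨ x1) ∧ (T ∨ x1))
  →4  (F ∧ ¬(x0 ∧ F)) ∨ ((¬x1 ∨ x1) ∧ (T ∨ x1))
  →5  F ∨ ((¬x1 ∨ x1) ∧ (T ∨ x1))

Answer: after 5 steps: F ∨ ((¬x1 ∨ x1) ∧ (T ∨ x1))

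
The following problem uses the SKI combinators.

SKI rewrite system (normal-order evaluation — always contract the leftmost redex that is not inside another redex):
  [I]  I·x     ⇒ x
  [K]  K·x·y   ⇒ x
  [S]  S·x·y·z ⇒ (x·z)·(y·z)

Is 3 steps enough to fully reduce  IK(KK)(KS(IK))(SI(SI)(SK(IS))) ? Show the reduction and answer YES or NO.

  start: IK(KK)(KS(IK))(SI(SI)(SK(IS)))
  [1] K(KK)(KS(IK))(SI(SI)(SK(IS)))
  [2] KK(SI(SI)(SK(IS)))
  [3] K

Answer: YES — reaches normal form K in 3 ≤ 3 steps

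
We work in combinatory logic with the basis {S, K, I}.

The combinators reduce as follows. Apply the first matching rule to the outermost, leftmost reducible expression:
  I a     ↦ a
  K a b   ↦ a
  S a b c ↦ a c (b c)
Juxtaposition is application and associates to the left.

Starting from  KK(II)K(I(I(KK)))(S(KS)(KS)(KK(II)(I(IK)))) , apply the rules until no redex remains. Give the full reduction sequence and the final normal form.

  start: KK(II)K(I(I(KK)))(S(KS)(KS)(KK(II)(I(IK))))
  [1] KK(I(I(KK)))(S(KS)(KS)(KK(II)(I(IK))))
  [2] K(S(KS)(KS)(KK(II)(I(IK))))
  [3] K(KS(KK(II)(I(IK)))(KS(KK(II)(I(IK)))))
  [4] K(S(KS(KK(II)(I(IK)))))
  [5] K(SS)

Answer: normal form = K(SS)  (in 5 steps)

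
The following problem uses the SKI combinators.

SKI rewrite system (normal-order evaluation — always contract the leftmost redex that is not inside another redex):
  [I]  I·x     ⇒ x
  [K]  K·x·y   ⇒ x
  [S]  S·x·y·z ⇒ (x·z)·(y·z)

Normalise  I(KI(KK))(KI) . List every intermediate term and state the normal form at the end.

  start: I(KI(KK))(KI)
  [1] KI(KK)(KI)
  [2] I(KI)
  [3] KI

Answer: normal form = KI  (in 3 steps)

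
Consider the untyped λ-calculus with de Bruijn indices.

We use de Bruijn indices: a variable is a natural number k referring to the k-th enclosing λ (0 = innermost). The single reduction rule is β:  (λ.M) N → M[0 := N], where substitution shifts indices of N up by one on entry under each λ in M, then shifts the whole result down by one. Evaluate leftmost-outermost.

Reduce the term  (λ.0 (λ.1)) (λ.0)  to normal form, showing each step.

  start: (λ.0 (λ.1)) (λ.0)
  [1] (λ.0) (λ.λ.0)
  [2] λ.λ.0

Answer: normal form = λ.λ.0  (in 2 steps)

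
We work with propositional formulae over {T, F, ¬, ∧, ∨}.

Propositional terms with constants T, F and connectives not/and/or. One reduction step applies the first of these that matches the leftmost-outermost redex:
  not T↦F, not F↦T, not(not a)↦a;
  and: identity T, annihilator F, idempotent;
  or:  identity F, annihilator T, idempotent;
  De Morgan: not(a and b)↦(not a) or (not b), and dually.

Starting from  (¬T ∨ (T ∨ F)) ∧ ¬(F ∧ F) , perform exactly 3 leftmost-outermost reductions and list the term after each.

Answer: after 3 steps: T ∧ ¬(F ∧ F)

Derivation:
  start: (¬T ∨ (T ∨ F)) ∧ ¬(F ∧ F)
  [1] (F ∨ (T ∨ F)) ∧ ¬(F ∧ F)
  [2] (T ∨ F) ∧ ¬(F ∧ F)
  [3] T ∧ ¬(F ∧ F)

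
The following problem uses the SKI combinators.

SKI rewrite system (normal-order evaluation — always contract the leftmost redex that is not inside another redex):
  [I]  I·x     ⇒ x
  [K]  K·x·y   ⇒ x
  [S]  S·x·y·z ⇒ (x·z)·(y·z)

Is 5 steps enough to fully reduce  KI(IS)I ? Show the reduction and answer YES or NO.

  start: KI(IS)I
  →1  II
  →2  I

Answer: YES — reaches normal form I in 2 ≤ 5 steps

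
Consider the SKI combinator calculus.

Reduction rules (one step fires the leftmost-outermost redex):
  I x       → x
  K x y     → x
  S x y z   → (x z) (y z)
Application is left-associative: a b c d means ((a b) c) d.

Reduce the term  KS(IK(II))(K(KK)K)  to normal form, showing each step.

  start: KS(IK(II))(K(KK)K)
  [1] S(K(KK)K)
  [2] S(KK)

Answer: normal form = S(KK)  (in 2 steps)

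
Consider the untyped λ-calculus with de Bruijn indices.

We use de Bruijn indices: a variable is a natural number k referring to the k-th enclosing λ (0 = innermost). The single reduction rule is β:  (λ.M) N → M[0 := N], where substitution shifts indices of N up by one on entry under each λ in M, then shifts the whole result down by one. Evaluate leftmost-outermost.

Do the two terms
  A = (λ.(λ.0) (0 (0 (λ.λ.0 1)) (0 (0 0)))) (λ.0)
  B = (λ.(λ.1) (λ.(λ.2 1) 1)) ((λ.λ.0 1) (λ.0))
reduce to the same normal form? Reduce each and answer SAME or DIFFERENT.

Answer: SAME — A ⇓ λ.0 (λ.0), B ⇓ λ.0 (λ.0)

Working:
Term A:
  start: (λ.(λ.0) (0 (0 (λ.λ.0 1)) (0 (0 0)))) (λ.0)
  →1  (λ.0) ((λ.0) ((λ.0) (λ.λ.0 1)) ((λ.0) ((λ.0) (λ.0))))
  →2  (λ.0) ((λ.0) (λ.λ.0 1)) ((λ.0) ((λ.0) (λ.0)))
  →3  (λ.0) (λ.λ.0 1) ((λ.0) ((λ.0) (λ.0)))
  →4  (λ.λ.0 1) ((λ.0) ((λ.0) (λ.0)))
  →5  λ.0 ((λ.0) ((λ.0) (λ.0)))
  →6  λ.0 ((λ.0) (λ.0))
  →7  λ.0 (λ.0)

Term B:
  start: (λ.(λ.1) (λ.(λ.2 1) 1)) ((λ.λ.0 1) (λ.0))
  →1  (λ.(λ.λ.0 1) (λ.0)) (λ.(λ.(λ.λ.0 1) (λ.0) 1) ((λ.λ.0 1) (λ.0)))
  →2  (λ.λ.0 1) (λ.0)
  →3  λ.0 (λ.0)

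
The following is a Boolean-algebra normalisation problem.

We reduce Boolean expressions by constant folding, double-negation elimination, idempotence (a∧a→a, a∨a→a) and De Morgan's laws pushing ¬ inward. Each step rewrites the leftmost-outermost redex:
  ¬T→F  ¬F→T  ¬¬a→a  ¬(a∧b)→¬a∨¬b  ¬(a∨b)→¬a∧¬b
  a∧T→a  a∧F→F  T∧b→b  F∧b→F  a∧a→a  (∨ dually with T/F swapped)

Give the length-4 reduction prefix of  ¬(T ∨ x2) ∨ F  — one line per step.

Answer: after 4 steps: F

Reduction:
  start: ¬(T ∨ x2) ∨ F
  [1] ¬(T ∨ x2)
  [2] ¬T ∧ ¬x2
  [3] F ∧ ¬x2
  [4] F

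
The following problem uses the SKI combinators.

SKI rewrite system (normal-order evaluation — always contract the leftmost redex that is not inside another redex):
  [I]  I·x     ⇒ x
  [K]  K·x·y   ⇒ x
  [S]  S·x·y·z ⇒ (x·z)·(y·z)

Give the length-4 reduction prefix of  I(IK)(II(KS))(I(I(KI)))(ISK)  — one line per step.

Answer: after 4 steps: I(KS)(ISK)

Derivation:
  start: I(IK)(II(KS))(I(I(KI)))(ISK)
  →1  IK(II(KS))(I(I(KI)))(ISK)
  →2  K(II(KS))(I(I(KI)))(ISK)
  →3  II(KS)(ISK)
  →4  I(KS)(ISK)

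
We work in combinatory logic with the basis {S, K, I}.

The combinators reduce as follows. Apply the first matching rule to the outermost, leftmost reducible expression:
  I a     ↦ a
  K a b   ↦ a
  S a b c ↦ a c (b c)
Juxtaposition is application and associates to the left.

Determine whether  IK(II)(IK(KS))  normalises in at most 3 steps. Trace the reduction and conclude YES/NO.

Answer: YES — reaches normal form I in 3 ≤ 3 steps

Derivation:
  start: IK(II)(IK(KS))
  →1  K(II)(IK(KS))
  →2  II
  →3  I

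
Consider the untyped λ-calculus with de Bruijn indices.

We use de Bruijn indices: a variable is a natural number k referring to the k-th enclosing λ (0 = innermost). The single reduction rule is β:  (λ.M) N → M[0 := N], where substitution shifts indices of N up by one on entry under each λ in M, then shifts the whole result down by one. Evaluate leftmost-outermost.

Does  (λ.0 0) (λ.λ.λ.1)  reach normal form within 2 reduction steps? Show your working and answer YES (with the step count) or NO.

  start: (λ.0 0) (λ.λ.λ.1)
  [1] (λ.λ.λ.1) (λ.λ.λ.1)
  [2] λ.λ.1

Answer: YES — reaches normal form λ.λ.1 in 2 ≤ 2 steps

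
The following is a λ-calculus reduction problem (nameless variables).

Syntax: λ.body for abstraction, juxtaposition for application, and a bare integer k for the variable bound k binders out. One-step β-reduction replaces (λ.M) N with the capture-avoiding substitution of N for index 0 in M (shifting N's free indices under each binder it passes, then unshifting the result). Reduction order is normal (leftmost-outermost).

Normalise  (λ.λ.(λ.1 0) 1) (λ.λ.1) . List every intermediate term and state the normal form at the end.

  start: (λ.λ.(λ.1 0) 1) (λ.λ.1)
  step 1: λ.(λ.1 0) (λ.λ.1)
  step 2: λ.0 (λ.λ.1)

Answer: normal form = λ.0 (λ.λ.1)  (in 2 steps)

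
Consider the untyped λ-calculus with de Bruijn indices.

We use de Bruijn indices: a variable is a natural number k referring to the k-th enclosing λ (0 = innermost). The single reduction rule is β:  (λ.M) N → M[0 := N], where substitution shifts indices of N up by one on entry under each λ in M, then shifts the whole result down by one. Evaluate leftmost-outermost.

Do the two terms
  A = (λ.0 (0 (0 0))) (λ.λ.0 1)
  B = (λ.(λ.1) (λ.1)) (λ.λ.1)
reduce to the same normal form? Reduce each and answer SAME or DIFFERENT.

Term A:
  start: (λ.0 (0 (0 0))) (λ.λ.0 1)
  step 1: (λ.λ.0 1) ((λ.λ.0 1) ((λ.λ.0 1) (λ.λ.0 1)))
  step 2: λ.0 ((λ.λ.0 1) ((λ.λ.0 1) (λ.λ.0 1)))
  step 3: λ.0 (λ.0 ((λ.λ.0 1) (λ.λ.0 1)))
  step 4: λ.0 (λ.0 (λ.0 (λ.λ.0 1)))

Term B:
  start: (λ.(λ.1) (λ.1)) (λ.λ.1)
  step 1: (λ.λ.λ.1) (λ.λ.λ.1)
  step 2: λ.λ.1

Answer: DIFFERENT — A ⇓ λ.0 (λ.0 (λ.0 (λ.λ.0 1))), B ⇓ λ.λ.1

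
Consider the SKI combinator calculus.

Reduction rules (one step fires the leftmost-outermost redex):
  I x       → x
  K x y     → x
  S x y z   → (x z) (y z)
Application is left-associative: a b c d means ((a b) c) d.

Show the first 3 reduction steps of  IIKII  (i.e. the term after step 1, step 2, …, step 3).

  start: IIKII
  →1  IKII
  →2  KII
  →3  I

Answer: after 3 steps: I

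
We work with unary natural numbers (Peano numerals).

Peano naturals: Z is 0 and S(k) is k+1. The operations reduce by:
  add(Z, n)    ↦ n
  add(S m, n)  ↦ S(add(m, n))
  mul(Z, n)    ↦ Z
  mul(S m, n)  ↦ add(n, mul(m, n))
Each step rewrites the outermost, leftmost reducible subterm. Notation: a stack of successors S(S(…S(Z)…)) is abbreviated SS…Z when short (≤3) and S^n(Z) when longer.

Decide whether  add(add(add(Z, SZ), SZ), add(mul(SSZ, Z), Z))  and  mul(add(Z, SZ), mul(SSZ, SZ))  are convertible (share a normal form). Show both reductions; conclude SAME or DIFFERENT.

Term A:
  start: add(add(add(Z, SZ), SZ), add(mul(SSZ, Z), Z))
  [1] add(add(SZ, SZ), add(mul(SSZ, Z), Z))
  [2] add(S(add(Z, SZ)), add(mul(SSZ, Z), Z))
  [3] S(add(add(Z, SZ), add(mul(SSZ, Z), Z)))
  [4] S(add(SZ, add(mul(SSZ, Z), Z)))
  [5] S(S(add(Z, add(mul(SSZ, Z), Z))))
  [6] S(S(add(mul(SSZ, Z), Z)))
  [7] S(S(add(add(Z, mul(SZ, Z)), Z)))
  [8] S(S(add(mul(SZ, Z), Z)))
  [9] S(S(add(add(Z, mul(Z, Z)), Z)))
  [10] S(S(add(mul(Z, Z), Z)))
  [11] S(S(add(Z, Z)))
  [12] SSZ

Term B:
  start: mul(add(Z, SZ), mul(SSZ, SZ))
  [1] mul(SZ, mul(SSZ, SZ))
  [2] add(mul(SSZ, SZ), mul(Z, mul(SSZ, SZ)))
  [3] add(add(SZ, mul(SZ, SZ)), mul(Z, mul(SSZ, SZ)))
  [4] add(S(add(Z, mul(SZ, SZ))), mul(Z, mul(SSZ, SZ)))
  [5] S(add(add(Z, mul(SZ, SZ)), mul(Z, mul(SSZ, SZ))))
  [6] S(add(mul(SZ, SZ), mul(Z, mul(SSZ, SZ))))
  [7] S(add(add(SZ, mul(Z, SZ)), mul(Z, mul(SSZ, SZ))))
  [8] S(add(S(add(Z, mul(Z, SZ))), mul(Z, mul(SSZ, SZ))))
  [9] S(S(add(add(Z, mul(Z, SZ)), mul(Z, mul(SSZ, SZ)))))
  [10] S(S(add(mul(Z, SZ), mul(Z, mul(SSZ, SZ)))))
  [11] S(S(add(Z, mul(Z, mul(SSZ, SZ)))))
  [12] S(S(mul(Z, mul(SSZ, SZ))))
  [13] SSZ

Answer: SAME — A ⇓ SSZ, B ⇓ SSZ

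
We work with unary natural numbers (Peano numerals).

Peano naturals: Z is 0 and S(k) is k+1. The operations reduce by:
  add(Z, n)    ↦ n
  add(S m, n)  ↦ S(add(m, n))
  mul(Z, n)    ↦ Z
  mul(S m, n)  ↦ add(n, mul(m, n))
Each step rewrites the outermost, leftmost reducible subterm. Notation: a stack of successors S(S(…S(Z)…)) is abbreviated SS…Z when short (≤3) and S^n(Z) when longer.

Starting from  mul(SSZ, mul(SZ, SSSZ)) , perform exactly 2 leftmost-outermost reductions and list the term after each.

Answer: after 2 steps: add(add(SSSZ, mul(Z, SSSZ)), mul(SZ, mul(SZ, SSSZ)))

Working:
  start: mul(SSZ, mul(SZ, SSSZ))
  →1  add(mul(SZ, SSSZ), mul(SZ, mul(SZ, SSSZ)))
  →2  add(add(SSSZ, mul(Z, SSSZ)), mul(SZ, mul(SZ, SSSZ)))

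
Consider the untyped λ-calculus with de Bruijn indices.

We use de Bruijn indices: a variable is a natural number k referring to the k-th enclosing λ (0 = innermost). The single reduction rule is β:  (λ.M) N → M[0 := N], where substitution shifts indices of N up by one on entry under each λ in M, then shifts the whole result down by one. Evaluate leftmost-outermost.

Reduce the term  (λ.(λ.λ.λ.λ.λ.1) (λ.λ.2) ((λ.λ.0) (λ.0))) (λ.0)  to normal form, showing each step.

  start: (λ.(λ.λ.λ.λ.λ.1) (λ.λ.2) ((λ.λ.0) (λ.0))) (λ.0)
  →1  (λ.λ.λ.λ.λ.1) (λ.λ.λ.0) ((λ.λ.0) (λ.0))
  →2  (λ.λ.λ.λ.1) ((λ.λ.0) (λ.0))
  →3  λ.λ.λ.1

Answer: normal form = λ.λ.λ.1  (in 3 steps)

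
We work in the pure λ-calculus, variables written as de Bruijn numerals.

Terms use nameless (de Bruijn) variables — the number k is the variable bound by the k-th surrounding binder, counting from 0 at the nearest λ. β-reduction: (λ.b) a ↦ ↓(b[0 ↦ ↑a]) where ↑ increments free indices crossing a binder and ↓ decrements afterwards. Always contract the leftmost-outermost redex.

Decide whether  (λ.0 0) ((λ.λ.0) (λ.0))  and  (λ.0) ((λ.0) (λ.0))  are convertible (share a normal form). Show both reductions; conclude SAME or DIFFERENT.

Term A:
  start: (λ.0 0) ((λ.λ.0) (λ.0))
  step 1: (λ.λ.0) (λ.0) ((λ.λ.0) (λ.0))
  step 2: (λ.0) ((λ.λ.0) (λ.0))
  step 3: (λ.λ.0) (λ.0)
  step 4: λ.0

Term B:
  start: (λ.0) ((λ.0) (λ.0))
  step 1: (λ.0) (λ.0)
  step 2: λ.0

Answer: SAME — A ⇓ λ.0, B ⇓ λ.0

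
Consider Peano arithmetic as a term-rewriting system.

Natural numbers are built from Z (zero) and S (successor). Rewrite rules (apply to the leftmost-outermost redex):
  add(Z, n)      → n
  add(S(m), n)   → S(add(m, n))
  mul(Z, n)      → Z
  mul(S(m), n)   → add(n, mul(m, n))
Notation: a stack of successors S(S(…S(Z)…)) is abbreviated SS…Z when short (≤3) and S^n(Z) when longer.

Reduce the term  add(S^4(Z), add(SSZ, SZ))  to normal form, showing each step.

  start: add(S^4(Z), add(SSZ, SZ))
  step 1: S(add(SSSZ, add(SSZ, SZ)))
  step 2: S(S(add(SSZ, add(SSZ, SZ))))
  step 3: S(S(S(add(SZ, add(SSZ, SZ)))))
  step 4: S(S(S(S(add(Z, add(SSZ, SZ))))))
  step 5: S(S(S(S(add(SSZ, SZ)))))
  step 6: S(S(S(S(S(add(SZ, SZ))))))
  step 7: S(S(S(S(S(S(add(Z, SZ)))))))
  step 8: S^7(Z)

Answer: normal form = S^7(Z)  (in 8 steps)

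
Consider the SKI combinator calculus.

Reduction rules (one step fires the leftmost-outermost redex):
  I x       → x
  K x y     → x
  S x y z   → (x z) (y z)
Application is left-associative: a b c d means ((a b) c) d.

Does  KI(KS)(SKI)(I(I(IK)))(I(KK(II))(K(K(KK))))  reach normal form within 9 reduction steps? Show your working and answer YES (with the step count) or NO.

  start: KI(KS)(SKI)(I(I(IK)))(I(KK(II))(K(K(KK))))
  →1  I(SKI)(I(I(IK)))(I(KK(II))(K(K(KK))))
  →2  SKI(I(I(IK)))(I(KK(II))(K(K(KK))))
  →3  K(I(I(IK)))(I(I(I(IK))))(I(KK(II))(K(K(KK))))
  →4  I(I(IK))(I(KK(II))(K(K(KK))))
  →5  I(IK)(I(KK(II))(K(K(KK))))
  →6  IK(I(KK(II))(K(K(KK))))
  →7  K(I(KK(II))(K(K(KK))))
  →8  K(KK(II)(K(K(KK))))
  →9  K(K(K(K(KK))))

Answer: YES — reaches normal form K(K(K(K(KK)))) in 9 ≤ 9 steps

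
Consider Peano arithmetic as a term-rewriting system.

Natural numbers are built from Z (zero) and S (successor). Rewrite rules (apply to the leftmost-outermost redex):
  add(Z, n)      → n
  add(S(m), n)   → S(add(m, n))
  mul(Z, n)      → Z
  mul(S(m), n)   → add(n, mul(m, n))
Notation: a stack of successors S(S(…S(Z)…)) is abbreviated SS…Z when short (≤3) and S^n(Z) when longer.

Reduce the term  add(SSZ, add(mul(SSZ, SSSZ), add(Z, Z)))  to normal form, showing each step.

  start: add(SSZ, add(mul(SSZ, SSSZ), add(Z, Z)))
  →1  S(add(SZ, add(mul(SSZ, SSSZ), add(Z, Z))))
  →2  S(S(add(Z, add(mul(SSZ, SSSZ), add(Z, Z)))))
  →3  S(S(add(mul(SSZ, SSSZ), add(Z, Z))))
  →4  S(S(add(add(SSSZ, mul(SZ, SSSZ)), add(Z, Z))))
  →5  S(S(add(S(add(SSZ, mul(SZ, SSSZ))), add(Z, Z))))
  →6  S(S(S(add(add(SSZ, mul(SZ, SSSZ)), add(Z, Z)))))
  →7  S(S(S(add(S(add(SZ, mul(SZ, SSSZ))), add(Z, Z)))))
  →8  S(S(S(S(add(add(SZ, mul(SZ, SSSZ)), add(Z, Z))))))
  →9  S(S(S(S(add(S(add(Z, mul(SZ, SSSZ))), add(Z, Z))))))
  →10  S(S(S(S(S(add(add(Z, mul(SZ, SSSZ)), add(Z, Z)))))))
  →11  S(S(S(S(S(add(mul(SZ, SSSZ), add(Z, Z)))))))
  →12  S(S(S(S(S(add(add(SSSZ, mul(Z, SSSZ)), add(Z, Z)))))))
  →13  S(S(S(S(S(add(S(add(SSZ, mul(Z, SSSZ))), add(Z, Z)))))))
  →14  S(S(S(S(S(S(add(add(SSZ, mul(Z, SSSZ)), add(Z, Z))))))))
  →15  S(S(S(S(S(S(add(S(add(SZ, mul(Z, SSSZ))), add(Z, Z))))))))
  →16  S(S(S(S(S(S(S(add(add(SZ, mul(Z, SSSZ)), add(Z, Z)))))))))
  →17  S(S(S(S(S(S(S(add(S(add(Z, mul(Z, SSSZ))), add(Z, Z)))))))))
  →18  S(S(S(S(S(S(S(S(add(add(Z, mul(Z, SSSZ)), add(Z, Z))))))))))
  →19  S(S(S(S(S(S(S(S(add(mul(Z, SSSZ), add(Z, Z))))))))))
  →20  S(S(S(S(S(S(S(S(add(Z, add(Z, Z))))))))))
  →21  S(S(S(S(S(S(S(S(add(Z, Z)))))))))
  →22  S^8(Z)

Answer: normal form = S^8(Z)  (in 22 steps)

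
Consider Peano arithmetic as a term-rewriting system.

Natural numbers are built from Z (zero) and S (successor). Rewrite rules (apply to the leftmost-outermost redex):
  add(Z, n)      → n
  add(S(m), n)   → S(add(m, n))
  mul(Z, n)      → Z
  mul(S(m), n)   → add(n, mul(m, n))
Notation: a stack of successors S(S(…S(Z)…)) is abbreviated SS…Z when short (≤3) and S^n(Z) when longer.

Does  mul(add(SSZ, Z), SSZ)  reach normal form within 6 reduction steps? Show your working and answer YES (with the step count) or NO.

Answer: NO — after 6 steps the term is S(S(mul(S(add(Z, Z)), SSZ))), not yet normal

Derivation:
  start: mul(add(SSZ, Z), SSZ)
  [1] mul(S(add(SZ, Z)), SSZ)
  [2] add(SSZ, mul(add(SZ, Z), SSZ))
  [3] S(add(SZ, mul(add(SZ, Z), SSZ)))
  [4] S(S(add(Z, mul(add(SZ, Z), SSZ))))
  [5] S(S(mul(add(SZ, Z), SSZ)))
  [6] S(S(mul(S(add(Z, Z)), SSZ)))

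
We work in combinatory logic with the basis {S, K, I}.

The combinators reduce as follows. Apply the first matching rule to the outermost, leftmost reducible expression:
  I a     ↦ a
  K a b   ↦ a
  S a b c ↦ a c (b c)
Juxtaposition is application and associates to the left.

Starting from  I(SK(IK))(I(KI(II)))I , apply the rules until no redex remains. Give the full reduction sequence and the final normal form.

  start: I(SK(IK))(I(KI(II)))I
  →1  SK(IK)(I(KI(II)))I
  →2  K(I(KI(II)))(IK(I(KI(II))))I
  →3  I(KI(II))I
  →4  KI(II)I
  →5  II
  →6  I

Answer: normal form = I  (in 6 steps)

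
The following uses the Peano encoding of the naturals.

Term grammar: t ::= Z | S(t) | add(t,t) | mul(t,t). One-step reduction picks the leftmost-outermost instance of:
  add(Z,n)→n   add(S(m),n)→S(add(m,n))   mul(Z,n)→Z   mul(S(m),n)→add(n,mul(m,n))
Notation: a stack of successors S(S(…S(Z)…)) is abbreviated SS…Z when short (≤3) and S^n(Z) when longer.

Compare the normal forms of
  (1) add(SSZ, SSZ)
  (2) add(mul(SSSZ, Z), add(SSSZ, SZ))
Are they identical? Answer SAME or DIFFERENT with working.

Answer: SAME — A ⇓ S^4(Z), B ⇓ S^4(Z)

Derivation:
Term A:
  start: add(SSZ, SSZ)
  →1  S(add(SZ, SSZ))
  →2  S(S(add(Z, SSZ)))
  →3  S^4(Z)

Term B:
  start: add(mul(SSSZ, Z), add(SSSZ, SZ))
  →1  add(add(Z, mul(SSZ, Z)), add(SSSZ, SZ))
  →2  add(mul(SSZ, Z), add(SSSZ, SZ))
  →3  add(add(Z, mul(SZ, Z)), add(SSSZ, SZ))
  →4  add(mul(SZ, Z), add(SSSZ, SZ))
  →5  add(add(Z, mul(Z, Z)), add(SSSZ, SZ))
  →6  add(mul(Z, Z), add(SSSZ, SZ))
  →7  add(Z, add(SSSZ, SZ))
  →8  add(SSSZ, SZ)
  →9  S(add(SSZ, SZ))
  →10  S(S(add(SZ, SZ)))
  →11  S(S(S(add(Z, SZ))))
  →12  S^4(Z)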